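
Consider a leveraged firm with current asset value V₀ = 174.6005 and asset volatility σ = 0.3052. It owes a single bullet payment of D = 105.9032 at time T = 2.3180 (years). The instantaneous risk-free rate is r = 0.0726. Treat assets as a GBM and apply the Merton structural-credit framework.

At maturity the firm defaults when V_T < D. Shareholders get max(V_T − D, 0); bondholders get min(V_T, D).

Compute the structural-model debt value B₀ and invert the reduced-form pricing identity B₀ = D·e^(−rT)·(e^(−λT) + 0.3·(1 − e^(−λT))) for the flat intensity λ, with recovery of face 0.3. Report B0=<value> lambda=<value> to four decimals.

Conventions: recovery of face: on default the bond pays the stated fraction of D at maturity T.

Work the structural quantities from V₀ = 174.6005 against face 105.9032:
d₁ = [ln(V₀/D) + (r + σ²/2)T] / (σ√T)
   = [ln(174.6005/105.9032) + (0.0726 + 0.5·0.3052²)·2.3180] / (0.3052·√2.3180)
   = [0.499975 + 0.276244] / 0.464666 = 1.670487
d₂ = d₁ − σ√T = 1.670487 − 0.464666 = 1.205821
N(d₁) = 0.952589,  N(d₂) = 0.886057,  e^(−rT) = 0.845111
E₀ = V₀·N(d₁) − D·e^(−rT)·N(d₂)
   = 174.6005·0.952589 − 105.9032·0.845111·0.886057 = 87.020349
B₀ = V₀ − E₀ = 174.6005 − 87.020349 = 87.580151
e^(−λT) = (B₀·e^(rT)/D − 0.3)/(1 − 0.3) = (87.5802·1.183276/105.9032 − 0.3)/0.7 = 0.96935668
λ = −ln(0.96935668)/2.3180 = 0.013427

B0=87.5802 lambda=0.0134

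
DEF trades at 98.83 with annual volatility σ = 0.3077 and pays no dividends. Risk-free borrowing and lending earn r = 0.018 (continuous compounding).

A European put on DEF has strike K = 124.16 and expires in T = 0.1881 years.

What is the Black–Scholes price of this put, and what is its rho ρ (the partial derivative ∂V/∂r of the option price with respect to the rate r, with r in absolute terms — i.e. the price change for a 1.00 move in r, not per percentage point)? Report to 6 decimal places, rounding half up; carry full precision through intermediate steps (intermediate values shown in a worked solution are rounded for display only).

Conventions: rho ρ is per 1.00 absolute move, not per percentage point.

σ√T = 0.3077·√0.1881 = 0.133451
d₁ = (ln(S/K) + (r+σ²/2)T) / (σ√T) = (ln(98.83/124.16) + (0.018+0.3077²/2)·0.1881) / 0.133451 = (-0.228170 + 0.012290) / 0.133451 = -1.617668
d₂ = d₁ − σ√T = -1.617668 − 0.133451 = -1.751119
e^{−rT} = 0.996620
N(−d₁) = 0.947133,  N(−d₂) = 0.960037
Put price V = K·e^{−rT}·N(−d₂) − S·N(−d₁) = 118.795333 − 93.605148 = 25.190185
ρ = −K·T·e^{−rT}·N(−d₂) = -22.345402

price = 25.190185
ρ = -22.345402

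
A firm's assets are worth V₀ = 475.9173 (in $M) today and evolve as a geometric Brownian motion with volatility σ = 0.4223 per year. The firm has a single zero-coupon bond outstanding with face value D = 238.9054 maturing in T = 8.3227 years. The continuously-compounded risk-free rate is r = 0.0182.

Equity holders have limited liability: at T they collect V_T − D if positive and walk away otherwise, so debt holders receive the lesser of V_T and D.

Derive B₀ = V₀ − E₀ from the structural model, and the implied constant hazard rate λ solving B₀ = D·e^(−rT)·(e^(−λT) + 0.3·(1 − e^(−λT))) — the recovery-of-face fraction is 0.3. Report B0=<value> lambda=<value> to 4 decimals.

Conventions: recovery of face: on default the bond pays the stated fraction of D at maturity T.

With assets at 475.9173 and a single debt payment of 238.9054 at 8.3227 years:
d₁ = [ln(V₀/D) + (r + σ²/2)T] / (σ√T)
   = [ln(475.9173/238.9054) + (0.0182 + 0.5·0.4223²)·8.3227] / (0.4223·√8.3227)
   = [0.689176 + 0.893597] / 1.218297 = 1.299169
d₂ = d₁ − σ√T = 1.299169 − 1.218297 = 0.080872
N(d₁) = 0.903057,  N(d₂) = 0.532228,  e^(−rT) = 0.859441
E₀ = V₀·N(d₁) − D·e^(−rT)·N(d₂)
   = 475.9173·0.903057 − 238.9054·0.859441·0.532228 = 320.500683
B₀ = V₀ − E₀ = 475.9173 − 320.500683 = 155.416617
e^(−λT) = (B₀·e^(rT)/D − 0.3)/(1 − 0.3) = (155.4166·1.163547/238.9054 − 0.3)/0.7 = 0.65275632
λ = −ln(0.65275632)/8.3227 = 0.051252

B0=155.4166 lambda=0.0513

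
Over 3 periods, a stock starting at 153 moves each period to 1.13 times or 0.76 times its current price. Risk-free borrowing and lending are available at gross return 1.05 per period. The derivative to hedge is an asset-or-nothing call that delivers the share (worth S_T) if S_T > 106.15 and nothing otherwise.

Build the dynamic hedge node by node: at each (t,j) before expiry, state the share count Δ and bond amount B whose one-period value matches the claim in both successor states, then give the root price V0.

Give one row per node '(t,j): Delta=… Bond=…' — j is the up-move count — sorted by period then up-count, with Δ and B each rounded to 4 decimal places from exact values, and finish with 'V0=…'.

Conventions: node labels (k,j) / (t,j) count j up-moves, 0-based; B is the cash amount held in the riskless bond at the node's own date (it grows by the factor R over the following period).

The replicating-portfolio and risk-neutral prices coincide; use p* = (1.05−0.76)/(1.13−0.76) = 0.7838 for the latter.
Payoffs at expiry: V(3,0)=0.0000, V(3,1)=0.0000, V(3,2)=148.4779, V(3,3)=220.7632
Node (2,0) S=88.3728: V=(p*·0.0000+(1−p*)·0.0000)/1.05=0.0000; Δ=(0.0000−0.0000)/(99.8613−67.1633)=0.0000; B=V−Δ·S=0.0000
Node (2,1) S=131.3964: V=(p*·148.4779+(1−p*)·0.0000)/1.05=110.8329; Δ=(148.4779−0.0000)/(148.4779−99.8613)=3.0541; B=V−Δ·S=-290.4588
Node (2,2) S=195.3657: V=(p*·220.7632+(1−p*)·148.4779)/1.05=195.3657; Δ=(220.7632−148.4779)/(220.7632−148.4779)=1.0000; B=V−Δ·S=0.0000
Node (1,0) S=116.2800: V=(p*·110.8329+(1−p*)·0.0000)/1.05=82.7324; Δ=(110.8329−0.0000)/(131.3964−88.3728)=2.5761; B=V−Δ·S=-216.8161
Node (1,1) S=172.8900: V=(p*·195.3657+(1−p*)·110.8329)/1.05=168.6556; Δ=(195.3657−110.8329)/(195.3657−131.3964)=1.3215; B=V−Δ·S=-59.8113
Node (0,0) S=153.0000: V=(p*·168.6556+(1−p*)·82.7324)/1.05=142.9310; Δ=(168.6556−82.7324)/(172.8900−116.2800)=1.5178; B=V−Δ·S=-89.2936
As a check, the time-0 holding Δ(0,0)·S0 + B(0,0) comes to 142.9310 — exactly V0.

(0,0): Delta=1.5178 Bond=-89.2936
(1,0): Delta=2.5761 Bond=-216.8161
(1,1): Delta=1.3215 Bond=-59.8113
(2,0): Delta=0.0000 Bond=0.0000
(2,1): Delta=3.0541 Bond=-290.4588
(2,2): Delta=1.0000 Bond=0.0000
V0=142.9310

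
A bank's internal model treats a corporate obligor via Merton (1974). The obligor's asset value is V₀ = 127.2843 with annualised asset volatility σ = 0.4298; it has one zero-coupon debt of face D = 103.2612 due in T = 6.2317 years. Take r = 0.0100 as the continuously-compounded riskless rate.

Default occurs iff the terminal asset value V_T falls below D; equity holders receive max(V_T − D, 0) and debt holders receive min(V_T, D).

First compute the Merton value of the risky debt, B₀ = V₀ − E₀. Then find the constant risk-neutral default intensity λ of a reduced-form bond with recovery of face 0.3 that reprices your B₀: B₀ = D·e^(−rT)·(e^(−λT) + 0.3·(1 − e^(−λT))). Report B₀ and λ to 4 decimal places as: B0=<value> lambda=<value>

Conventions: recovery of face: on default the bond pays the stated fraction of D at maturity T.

Equity is a call on the firm's assets struck at D = 103.2612:
d₁ = [ln(V₀/D) + (r + σ²/2)T] / (σ√T)
   = [ln(127.2843/103.2612) + (0.0100 + 0.5·0.4298²)·6.2317] / (0.4298·√6.2317)
   = [0.209161 + 0.637902] / 1.072926 = 0.789489
d₂ = d₁ − σ√T = 0.789489 − 1.072926 = -0.283437
N(d₁) = 0.785087,  N(d₂) = 0.388421,  e^(−rT) = 0.939585
E₀ = V₀·N(d₁) − D·e^(−rT)·N(d₂)
   = 127.2843·0.785087 − 103.2612·0.939585·0.388421 = 62.243587
B₀ = V₀ − E₀ = 127.2843 − 62.243587 = 65.040713
e^(−λT) = (B₀·e^(rT)/D − 0.3)/(1 − 0.3) = (65.0407·1.064300/103.2612 − 0.3)/0.7 = 0.52909426
λ = −ln(0.52909426)/6.2317 = 0.102153

B0=65.0407 lambda=0.1022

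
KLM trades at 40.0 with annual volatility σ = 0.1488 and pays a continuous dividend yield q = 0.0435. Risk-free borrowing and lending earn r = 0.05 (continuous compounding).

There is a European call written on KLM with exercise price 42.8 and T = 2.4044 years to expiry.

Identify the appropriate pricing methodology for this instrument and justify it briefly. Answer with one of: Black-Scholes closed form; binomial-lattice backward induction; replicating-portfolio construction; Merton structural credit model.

Key observation: with KLM following a GBM at constant σ and r, the European call struck at 42.8 prices in closed form — nothing here needs a stepwise model or a balance sheet.

framework: Black-Scholes closed form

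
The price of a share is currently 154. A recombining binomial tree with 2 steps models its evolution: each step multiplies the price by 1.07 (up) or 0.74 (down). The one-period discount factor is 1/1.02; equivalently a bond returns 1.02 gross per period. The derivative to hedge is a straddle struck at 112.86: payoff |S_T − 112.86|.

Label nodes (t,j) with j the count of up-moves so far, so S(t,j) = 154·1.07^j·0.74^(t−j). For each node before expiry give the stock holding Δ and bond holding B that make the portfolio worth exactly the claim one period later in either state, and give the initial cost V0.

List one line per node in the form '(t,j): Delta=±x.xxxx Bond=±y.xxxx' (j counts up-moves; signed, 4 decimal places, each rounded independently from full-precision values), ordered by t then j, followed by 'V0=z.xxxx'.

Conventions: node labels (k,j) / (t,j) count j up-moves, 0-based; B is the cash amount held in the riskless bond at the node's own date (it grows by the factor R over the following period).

(0,0): Delta=0.8332 Bond=-81.5342
(1,0): Delta=-0.5173 Bond=70.7354
(1,1): Delta=1.0000 Bond=-110.6471
V0=46.7815

Risk-neutral probability p* = (R−d)/(u−d) = (1.02−0.74)/(1.07−0.74) = 0.8485.
Terminal payoffs: V(2,0)=28.5296, V(2,1)=9.0772, V(2,2)=63.4546
(1,0): S=113.9600. Δ = (V_up−V_dn)/(S_up−S_dn) = (9.0772−28.5296)/(121.9372−84.3304) = -0.5173. V = [p*·9.0772 + (1−p*)·28.5296]/1.02 = 11.7888. B = V − Δ·S = 70.7354.
(1,1): S=164.7800. Δ = (V_up−V_dn)/(S_up−S_dn) = (63.4546−9.0772)/(176.3146−121.9372) = 1.0000. V = [p*·63.4546 + (1−p*)·9.0772]/1.02 = 54.1329. B = V − Δ·S = -110.6471.
(0,0): S=154.0000. Δ = (V_up−V_dn)/(S_up−S_dn) = (54.1329−11.7888)/(164.7800−113.9600) = 0.8332. V = [p*·54.1329 + (1−p*)·11.7888]/1.02 = 46.7815. B = V − Δ·S = -81.5342.
Sanity check at the root: Δ(0,0)·S0 + B(0,0) reproduces V0 = 46.7815.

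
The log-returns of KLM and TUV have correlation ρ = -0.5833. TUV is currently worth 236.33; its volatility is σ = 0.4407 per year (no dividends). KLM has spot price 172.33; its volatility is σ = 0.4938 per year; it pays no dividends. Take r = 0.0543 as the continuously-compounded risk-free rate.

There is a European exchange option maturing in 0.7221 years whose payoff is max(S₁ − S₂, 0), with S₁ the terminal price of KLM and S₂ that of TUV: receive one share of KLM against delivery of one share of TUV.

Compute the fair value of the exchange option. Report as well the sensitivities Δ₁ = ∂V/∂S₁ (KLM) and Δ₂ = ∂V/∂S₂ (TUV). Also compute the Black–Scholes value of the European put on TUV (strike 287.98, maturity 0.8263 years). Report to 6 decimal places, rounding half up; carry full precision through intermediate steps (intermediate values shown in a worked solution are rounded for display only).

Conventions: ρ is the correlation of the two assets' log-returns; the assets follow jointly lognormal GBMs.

exchange price = 29.702624
Δ1 = 0.462806
Δ2 = -0.211791
price(TUV put K=287.98) = 62.995666

σ_eff = √(σ₁² + σ₂² − 2ρσ₁σ₂) = √(0.4938² + 0.4407² − 2·-0.5833·0.4938·0.4407) = 0.831822
d₁ = (ln(S₁/S₂) + (q₂ − q₁ + σ_eff²/2)T) / (σ_eff√T) = (ln(172.33/236.33) + (0.0 − 0.0 + 0.345964)·0.7221) / 0.706853 = -0.093368
d₂ = d₁ − σ_eff√T = -0.093368 − 0.706853 = -0.800221
N(d₁) = 0.462806,  N(d₂) = 0.211791
V = S₁·e^{−q₁T}·N(d₁) − S₂·e^{−q₂T}·N(d₂) = 79.755294 − 50.052670 = 29.702624
Δ₁ = e^{−q₁T}·N(d₁) = 0.462806;  Δ₂ = −e^{−q₂T}·N(d₂) = -0.211791
[vanilla: TUV put K=287.98]
σ√T = 0.4407·√0.8263 = 0.400601
d₁ = (ln(S/K) + (r+σ²/2)T) / (σ√T) = (ln(236.33/287.98) + (0.0543+0.4407²/2)·0.8263) / 0.400601 = (-0.197662 + 0.125109) / 0.400601 = -0.181111
d₂ = d₁ − σ√T = -0.181111 − 0.400601 = -0.581712
e^{−rT} = 0.956124
N(−d₁) = 0.571860,  N(−d₂) = 0.719620
price = K·e^{−rT}·N(−d₂) − S·N(−d₁) = 198.143295 − 135.147629 = 62.995666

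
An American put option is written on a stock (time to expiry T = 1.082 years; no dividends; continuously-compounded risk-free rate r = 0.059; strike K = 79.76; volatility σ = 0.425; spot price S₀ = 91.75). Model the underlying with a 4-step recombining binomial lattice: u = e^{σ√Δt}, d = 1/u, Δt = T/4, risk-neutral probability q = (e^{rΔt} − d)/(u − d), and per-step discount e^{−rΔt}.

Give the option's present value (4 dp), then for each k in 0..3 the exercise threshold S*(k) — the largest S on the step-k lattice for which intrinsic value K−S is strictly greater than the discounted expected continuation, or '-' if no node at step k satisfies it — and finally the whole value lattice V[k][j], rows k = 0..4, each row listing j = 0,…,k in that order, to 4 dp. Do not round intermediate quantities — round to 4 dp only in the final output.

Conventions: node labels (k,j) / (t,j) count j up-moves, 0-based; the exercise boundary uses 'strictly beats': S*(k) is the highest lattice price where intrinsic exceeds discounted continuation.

params: Δt=0.27050 u=1.24737 d=0.80168 q=0.48106 e^(-rΔt)=0.98417
t_4 payoffs: 41.8618 20.7925 0.0000 0.0000 0.0000
t_3: node(3,0) S=47.2733 payoff=32.4867 vs cont=31.2239 → 32.4867 [stop]  node(3,1) S=73.5545 payoff=6.2055 vs cont=10.6193 → 10.6193 [wait]  node(3,2) S=114.4466 payoff=0.0000 vs cont=0.0000 → 0.0000 [wait]  node(3,3) S=178.0724 payoff=0.0000 vs cont=0.0000 → 0.0000 [wait]  ⇒ S*(3)=47.2733
t_2: node(2,0) S=58.9675 payoff=20.7925 vs cont=21.6194 → 21.6194 [wait]  node(2,1) S=91.7500 payoff=0.0000 vs cont=5.4235 → 5.4235 [wait]  node(2,2) S=142.7578 payoff=0.0000 vs cont=0.0000 → 0.0000 [wait]  ⇒ S*(2)=-
t_1: node(1,0) S=73.5545 payoff=6.2055 vs cont=13.6093 → 13.6093 [wait]  node(1,1) S=114.4466 payoff=0.0000 vs cont=2.7699 → 2.7699 [wait]  ⇒ S*(1)=-
t_0: node(0,0) S=91.7500 payoff=0.0000 vs cont=8.2620 → 8.2620 [wait]  ⇒ S*(0)=-

price = 8.2620
boundary = - - - 47.2733
tree:
8.2620
13.6093 2.7699
21.6194 5.4235 0.0000
32.4867 10.6193 0.0000 0.0000
41.8618 20.7925 0.0000 0.0000 0.0000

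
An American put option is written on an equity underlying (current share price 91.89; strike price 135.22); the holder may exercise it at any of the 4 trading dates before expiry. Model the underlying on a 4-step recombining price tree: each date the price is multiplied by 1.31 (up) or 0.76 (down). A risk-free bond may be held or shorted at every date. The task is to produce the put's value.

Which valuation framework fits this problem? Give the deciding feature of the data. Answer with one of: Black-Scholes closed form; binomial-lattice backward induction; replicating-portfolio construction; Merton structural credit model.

framework: binomial-lattice backward induction

Key observation: the exercise right at every one of the 4 steps is what matters: each node needs max(135.22 − S, continuation), which only the stepwise tree valuation starting from spot 91.89 delivers.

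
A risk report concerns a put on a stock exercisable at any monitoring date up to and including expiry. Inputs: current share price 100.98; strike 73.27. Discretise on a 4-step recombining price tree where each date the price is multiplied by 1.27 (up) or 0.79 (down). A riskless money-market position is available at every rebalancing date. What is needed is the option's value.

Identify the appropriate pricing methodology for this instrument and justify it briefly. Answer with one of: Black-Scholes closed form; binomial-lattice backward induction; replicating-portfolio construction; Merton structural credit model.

framework: binomial-lattice backward induction

Key observation: with exercise allowed before expiry on a discrete up/down model (4 steps from spot 100.98), the strike-73.27 put's value must be rolled back through the tree testing early exercise at each node.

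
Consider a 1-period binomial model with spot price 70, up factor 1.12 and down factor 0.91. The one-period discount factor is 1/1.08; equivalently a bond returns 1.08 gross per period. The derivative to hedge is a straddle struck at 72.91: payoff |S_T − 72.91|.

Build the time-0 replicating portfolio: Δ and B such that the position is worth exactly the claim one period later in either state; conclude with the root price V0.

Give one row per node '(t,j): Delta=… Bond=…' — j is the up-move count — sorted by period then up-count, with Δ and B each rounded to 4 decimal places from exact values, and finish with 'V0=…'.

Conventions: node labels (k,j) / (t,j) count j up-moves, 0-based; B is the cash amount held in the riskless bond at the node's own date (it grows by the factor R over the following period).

(0,0): Delta=-0.2531 Bond=23.4537
V0=5.7394

Risk-neutral probability p* = (R−d)/(u−d) = (1.08−0.91)/(1.12−0.91) = 0.8095.
Payoffs at expiry: V(1,0)=9.2100, V(1,1)=5.4900
Node (0,0) S=70.0000: V=(p*·5.4900+(1−p*)·9.2100)/1.08=5.7394; Δ=(5.4900−9.2100)/(78.4000−63.7000)=-0.2531; B=V−Δ·S=23.4537
Verification: the root portfolio costs Δ(0,0)·S0 + B(0,0) = 5.7394, matching V0.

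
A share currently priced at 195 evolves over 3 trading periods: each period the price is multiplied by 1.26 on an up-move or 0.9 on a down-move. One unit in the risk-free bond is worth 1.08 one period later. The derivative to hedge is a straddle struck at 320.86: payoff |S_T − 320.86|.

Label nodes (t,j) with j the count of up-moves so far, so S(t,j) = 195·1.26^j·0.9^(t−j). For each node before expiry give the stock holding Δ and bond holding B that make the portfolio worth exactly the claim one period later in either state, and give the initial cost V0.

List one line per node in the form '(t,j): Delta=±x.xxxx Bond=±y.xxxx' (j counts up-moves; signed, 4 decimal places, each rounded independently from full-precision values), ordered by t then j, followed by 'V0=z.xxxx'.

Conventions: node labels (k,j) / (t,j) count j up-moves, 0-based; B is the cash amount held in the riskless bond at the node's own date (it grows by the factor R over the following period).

Arbitrage-free pricing uses the up-move probability p* = (R−d)/(u−d) = 0.5000, discounting each step at R = 1.08.
At maturity the claim pays: V(3,0)=178.7050, V(3,1)=121.8430, V(3,2)=42.2362, V(3,3)=69.2133
Node (2,0) S=157.9500: V=(p*·121.8430+(1−p*)·178.7050)/1.08=139.1426; Δ=(121.8430−178.7050)/(199.0170−142.1550)=-1.0000; B=V−Δ·S=297.0926
Node (2,1) S=221.1300: V=(p*·42.2362+(1−p*)·121.8430)/1.08=75.9626; Δ=(42.2362−121.8430)/(278.6238−199.0170)=-1.0000; B=V−Δ·S=297.0926
Node (2,2) S=309.5820: V=(p*·69.2133+(1−p*)·42.2362)/1.08=51.5970; Δ=(69.2133−42.2362)/(390.0733−278.6238)=0.2421; B=V−Δ·S=-23.3394
Node (1,0) S=175.5000: V=(p*·75.9626+(1−p*)·139.1426)/1.08=99.5857; Δ=(75.9626−139.1426)/(221.1300−157.9500)=-1.0000; B=V−Δ·S=275.0857
Node (1,1) S=245.7000: V=(p*·51.5970+(1−p*)·75.9626)/1.08=59.0554; Δ=(51.5970−75.9626)/(309.5820−221.1300)=-0.2755; B=V−Δ·S=126.7376
Node (0,0) S=195.0000: V=(p*·59.0554+(1−p*)·99.5857)/1.08=73.4450; Δ=(59.0554−99.5857)/(245.7000−175.5000)=-0.5774; B=V−Δ·S=186.0293
As a check, the time-0 holding Δ(0,0)·S0 + B(0,0) comes to 73.4450 — exactly V0.

(0,0): Delta=-0.5774 Bond=186.0293
(1,0): Delta=-1.0000 Bond=275.0857
(1,1): Delta=-0.2755 Bond=126.7376
(2,0): Delta=-1.0000 Bond=297.0926
(2,1): Delta=-1.0000 Bond=297.0926
(2,2): Delta=0.2421 Bond=-23.3394
V0=73.4450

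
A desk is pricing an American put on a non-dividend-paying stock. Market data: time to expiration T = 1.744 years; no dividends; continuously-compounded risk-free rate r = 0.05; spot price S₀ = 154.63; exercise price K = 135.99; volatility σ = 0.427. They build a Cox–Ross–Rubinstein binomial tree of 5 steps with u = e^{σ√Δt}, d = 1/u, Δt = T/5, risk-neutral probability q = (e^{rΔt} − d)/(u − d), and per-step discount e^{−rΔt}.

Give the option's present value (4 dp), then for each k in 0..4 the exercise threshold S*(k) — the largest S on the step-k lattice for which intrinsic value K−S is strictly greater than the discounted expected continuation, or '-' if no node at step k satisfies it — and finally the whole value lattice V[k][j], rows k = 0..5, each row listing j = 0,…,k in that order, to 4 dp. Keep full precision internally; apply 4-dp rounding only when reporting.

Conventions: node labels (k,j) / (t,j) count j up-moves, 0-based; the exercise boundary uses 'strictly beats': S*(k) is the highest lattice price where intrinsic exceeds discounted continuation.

price = 20.0139
boundary = - - - 72.5652 93.3792
tree:
20.0139
30.4845 9.0379
44.9425 15.4348 2.2134
63.4248 25.9268 4.2642 0.0000
79.5994 42.6108 8.2151 0.0000 0.0000
92.1687 63.4248 15.8267 0.0000 0.0000 0.0000

Δt=0.34880, u=1.28683, d=0.77710, q=0.47180, disc=e^(-rΔt)=0.98271
k=5 terminal: V=max(K-S,0) → 92.1687 63.4248 15.8267 0.0000 0.0000 0.0000
k=4: j=0 S=56.3906 intr=79.5994 cont=77.2483 V=79.5994[EX]; j=1 S=93.3792 intr=42.6108 cont=40.2597 V=42.6108[EX]; j=2 S=154.6300 intr=0.0000 cont=8.2151 V=8.2151[hold]; j=3 S=256.0574 intr=0.0000 cont=0.0000 V=0.0000[hold]; j=4 S=424.0146 intr=0.0000 cont=0.0000 V=0.0000[hold]  S*(4)=93.3792
k=3: j=0 S=72.5652 intr=63.4248 cont=61.0737 V=63.4248[EX]; j=1 S=120.1633 intr=15.8267 cont=25.9268 V=25.9268[hold]; j=2 S=198.9828 intr=0.0000 cont=4.2642 V=4.2642[hold]; j=3 S=329.5028 intr=0.0000 cont=0.0000 V=0.0000[hold]  S*(3)=72.5652
k=2: j=0 S=93.3792 intr=42.6108 cont=44.9425 V=44.9425[hold]; j=1 S=154.6300 intr=0.0000 cont=15.4348 V=15.4348[hold]; j=2 S=256.0574 intr=0.0000 cont=2.2134 V=2.2134[hold]  S*(2)=-
k=1: j=0 S=120.1633 intr=15.8267 cont=30.4845 V=30.4845[hold]; j=1 S=198.9828 intr=0.0000 cont=9.0379 V=9.0379[hold]  S*(1)=-
k=0: j=0 S=154.6300 intr=0.0000 cont=20.0139 V=20.0139[hold]  S*(0)=-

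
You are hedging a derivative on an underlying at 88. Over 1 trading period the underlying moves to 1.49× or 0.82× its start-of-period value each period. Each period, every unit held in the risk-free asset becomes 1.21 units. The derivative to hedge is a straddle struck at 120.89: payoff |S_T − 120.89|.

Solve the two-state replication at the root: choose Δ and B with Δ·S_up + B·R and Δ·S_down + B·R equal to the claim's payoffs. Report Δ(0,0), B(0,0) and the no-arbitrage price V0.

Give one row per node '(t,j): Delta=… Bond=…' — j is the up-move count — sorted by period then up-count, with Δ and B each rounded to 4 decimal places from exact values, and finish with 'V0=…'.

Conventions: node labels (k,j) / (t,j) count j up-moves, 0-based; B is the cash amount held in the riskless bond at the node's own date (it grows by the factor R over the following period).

No-arbitrage ⇒ martingale measure with p* = (R−d)/(u−d) = 0.5821.
Expiry values: V(1,0)=48.7300, V(1,1)=10.2300
(0,0): S=88.0000. Δ = (V_up−V_dn)/(S_up−S_dn) = (10.2300−48.7300)/(131.1200−72.1600) = -0.6530. V = [p*·10.2300 + (1−p*)·48.7300]/1.21 = 21.7517. B = V − Δ·S = 79.2144.
Check: Δ(0,0)·S0 + B(0,0) = 21.7517 = V0.

(0,0): Delta=-0.6530 Bond=79.2144
V0=21.7517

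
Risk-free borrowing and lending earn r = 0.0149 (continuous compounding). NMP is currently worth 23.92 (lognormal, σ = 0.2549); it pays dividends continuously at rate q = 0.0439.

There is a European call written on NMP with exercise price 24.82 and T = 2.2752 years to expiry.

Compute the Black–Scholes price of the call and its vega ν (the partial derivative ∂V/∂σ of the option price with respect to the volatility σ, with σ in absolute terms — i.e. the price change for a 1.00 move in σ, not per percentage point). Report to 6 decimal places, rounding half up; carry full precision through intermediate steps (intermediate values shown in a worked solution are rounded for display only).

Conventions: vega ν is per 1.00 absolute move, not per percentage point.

σ√T = 0.2549·√2.2752 = 0.384485
d₁ = (ln(S/K) + (r−q+σ²/2)T) / (σ√T) = (ln(23.92/24.82) + (0.0149−0.0439+0.2549²/2)·2.2752) / 0.384485 = (-0.036935 + 0.007934) / 0.384485 = -0.075429
d₂ = d₁ − σ√T = -0.075429 − 0.384485 = -0.459914
e^{−rT} = 0.966668
e^{−qT} = 0.904945
N(d₁) = 0.469937,  N(d₂) = 0.322789
Call price V = S·e^{−qT}·N(d₁) − K·e^{−rT}·N(d₂) = 10.172384 − 7.744578 = 2.427807
φ(d₁) = (1/√(2π))·e^{−d₁²/2} = 0.397809
ν = S·e^{−qT}·φ(d₁)·√T = 12.988760

price = 2.427807
ν = 12.988760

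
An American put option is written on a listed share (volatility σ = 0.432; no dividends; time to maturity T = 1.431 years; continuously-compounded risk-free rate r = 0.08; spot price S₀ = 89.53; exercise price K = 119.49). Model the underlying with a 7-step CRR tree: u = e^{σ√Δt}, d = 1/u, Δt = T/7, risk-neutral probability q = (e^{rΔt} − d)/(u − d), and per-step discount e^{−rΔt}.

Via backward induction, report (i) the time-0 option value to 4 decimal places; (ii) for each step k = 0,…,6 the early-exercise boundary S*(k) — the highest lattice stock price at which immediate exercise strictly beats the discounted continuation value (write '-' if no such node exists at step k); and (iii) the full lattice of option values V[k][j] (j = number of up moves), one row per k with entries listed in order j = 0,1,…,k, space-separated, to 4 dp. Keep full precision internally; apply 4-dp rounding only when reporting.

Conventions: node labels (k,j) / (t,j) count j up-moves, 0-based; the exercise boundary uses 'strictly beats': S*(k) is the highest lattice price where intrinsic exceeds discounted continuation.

Δt=0.20443  u=1.21570  d=0.82257  q=0.49327  discount=0.98378
step 7 (expiry): payoffs max(K−S,0) = 96.6775 85.7746 69.6607 45.8454 10.6480 0.0000 0.0000 0.0000
step 6: (k=6,j=0): S=27.7333, K−S=91.7567, hold=89.8185 ⇒ V=91.7567 exercise | (k=6,j=1): S=40.9880, K−S=78.5020, hold=76.5637 ⇒ V=78.5020 exercise | (k=6,j=2): S=60.5777, K−S=58.9123, hold=56.9740 ⇒ V=58.9123 exercise | (k=6,j=3): S=89.5300, K−S=29.9600, hold=28.0217 ⇒ V=29.9600 exercise | (k=6,j=4): S=132.3197, K−S=0.0000, hold=5.3082 ⇒ V=5.3082 continue | (k=6,j=5): S=195.5601, K−S=0.0000, hold=0.0000 ⇒ V=0.0000 continue | (k=6,j=6): S=289.0255, K−S=0.0000, hold=0.0000 ⇒ V=0.0000 continue  boundary S*=89.5300
step 5: (k=5,j=0): S=33.7154, K−S=85.7746, hold=83.8363 ⇒ V=85.7746 exercise | (k=5,j=1): S=49.8293, K−S=69.6607, hold=67.7224 ⇒ V=69.6607 exercise | (k=5,j=2): S=73.6446, K−S=45.8454, hold=43.9072 ⇒ V=45.8454 exercise | (k=5,j=3): S=108.8420, K−S=10.6480, hold=17.5114 ⇒ V=17.5114 continue | (k=5,j=4): S=160.8616, K−S=0.0000, hold=2.6462 ⇒ V=2.6462 continue | (k=5,j=5): S=237.7433, K−S=0.0000, hold=0.0000 ⇒ V=0.0000 continue  boundary S*=73.6446
step 4: (k=4,j=0): S=40.9880, K−S=78.5020, hold=76.5637 ⇒ V=78.5020 exercise | (k=4,j=1): S=60.5777, K−S=58.9123, hold=56.9740 ⇒ V=58.9123 exercise | (k=4,j=2): S=89.5300, K−S=29.9600, hold=31.3523 ⇒ V=31.3523 continue | (k=4,j=3): S=132.3197, K−S=0.0000, hold=10.0138 ⇒ V=10.0138 continue | (k=4,j=4): S=195.5601, K−S=0.0000, hold=1.3192 ⇒ V=1.3192 continue  boundary S*=60.5777
step 3: (k=3,j=0): S=49.8293, K−S=69.6607, hold=67.7224 ⇒ V=69.6607 exercise | (k=3,j=1): S=73.6446, K−S=45.8454, hold=44.5828 ⇒ V=45.8454 exercise | (k=3,j=2): S=108.8420, K−S=10.6480, hold=20.4889 ⇒ V=20.4889 continue | (k=3,j=3): S=160.8616, K−S=0.0000, hold=5.6322 ⇒ V=5.6322 continue  boundary S*=73.6446
step 2: (k=2,j=0): S=60.5777, K−S=58.9123, hold=56.9740 ⇒ V=58.9123 exercise | (k=2,j=1): S=89.5300, K−S=29.9600, hold=32.7972 ⇒ V=32.7972 continue | (k=2,j=2): S=132.3197, K−S=0.0000, hold=12.9471 ⇒ V=12.9471 continue  boundary S*=60.5777
step 1: (k=1,j=0): S=73.6446, K−S=45.8454, hold=45.2839 ⇒ V=45.8454 exercise | (k=1,j=1): S=108.8420, K−S=10.6480, hold=22.6326 ⇒ V=22.6326 continue  boundary S*=73.6446
step 0: (k=0,j=0): S=89.5300, K−S=29.9600, hold=33.8374 ⇒ V=33.8374 continue  boundary S*=-

price = 33.8374
boundary = - 73.6446 60.5777 73.6446 60.5777 73.6446 89.5300
tree:
33.8374
45.8454 22.6326
58.9123 32.7972 12.9471
69.6607 45.8454 20.4889 5.6322
78.5020 58.9123 31.3523 10.0138 1.3192
85.7746 69.6607 45.8454 17.5114 2.6462 0.0000
91.7567 78.5020 58.9123 29.9600 5.3082 0.0000 0.0000
96.6775 85.7746 69.6607 45.8454 10.6480 0.0000 0.0000 0.0000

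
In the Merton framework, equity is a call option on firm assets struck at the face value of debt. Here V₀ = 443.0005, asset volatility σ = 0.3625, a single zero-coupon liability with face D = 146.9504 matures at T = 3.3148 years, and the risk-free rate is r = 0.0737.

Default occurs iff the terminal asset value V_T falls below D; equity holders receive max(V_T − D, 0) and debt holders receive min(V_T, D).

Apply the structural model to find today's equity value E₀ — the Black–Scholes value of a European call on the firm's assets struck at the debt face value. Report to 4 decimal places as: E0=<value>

Work the structural quantities from V₀ = 443.0005 against face 146.9504:
d₁ = [ln(V₀/D) + (r + σ²/2)T] / (σ√T)
   = [ln(443.0005/146.9504) + (0.0737 + 0.5·0.3625²)·3.3148] / (0.3625·√3.3148)
   = [1.103476 + 0.462093] / 0.659989 = 2.372114
d₂ = d₁ − σ√T = 2.372114 − 0.659989 = 1.712125
N(d₁) = 0.991157,  N(d₂) = 0.956563,  e^(−rT) = 0.783252
E₀ = V₀·N(d₁) − D·e^(−rT)·N(d₂)
   = 443.0005·0.991157 − 146.9504·0.783252·0.956563 = 328.983250

E0=328.9833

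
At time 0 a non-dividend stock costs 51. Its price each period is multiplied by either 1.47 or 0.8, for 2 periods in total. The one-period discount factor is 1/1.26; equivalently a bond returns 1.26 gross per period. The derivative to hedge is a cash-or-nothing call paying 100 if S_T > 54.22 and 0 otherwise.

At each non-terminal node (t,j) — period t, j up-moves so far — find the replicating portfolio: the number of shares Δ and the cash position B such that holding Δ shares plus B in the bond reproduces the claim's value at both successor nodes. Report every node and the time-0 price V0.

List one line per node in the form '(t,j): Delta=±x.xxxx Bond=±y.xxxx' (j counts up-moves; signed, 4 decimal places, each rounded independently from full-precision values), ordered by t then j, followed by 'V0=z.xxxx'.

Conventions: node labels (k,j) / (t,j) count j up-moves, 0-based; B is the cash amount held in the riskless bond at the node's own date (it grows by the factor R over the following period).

(0,0): Delta=0.7280 Bond=19.6724
(1,0): Delta=3.6582 Bond=-94.7643
(1,1): Delta=0.0000 Bond=79.3651
V0=56.8002

Arbitrage-free pricing uses the up-move probability p* = (R−d)/(u−d) = 0.6866, discounting each step at R = 1.26.
Expiry values: V(2,0)=0.0000, V(2,1)=100.0000, V(2,2)=100.0000
Node (1,0) S=40.8000: V=(p*·100.0000+(1−p*)·0.0000)/1.26=54.4895; Δ=(100.0000−0.0000)/(59.9760−32.6400)=3.6582; B=V−Δ·S=-94.7643
Node (1,1) S=74.9700: V=(p*·100.0000+(1−p*)·100.0000)/1.26=79.3651; Δ=(100.0000−100.0000)/(110.2059−59.9760)=0.0000; B=V−Δ·S=79.3651
Node (0,0) S=51.0000: V=(p*·79.3651+(1−p*)·54.4895)/1.26=56.8002; Δ=(79.3651−54.4895)/(74.9700−40.8000)=0.7280; B=V−Δ·S=19.6724
Check: Δ(0,0)·S0 + B(0,0) = 56.8002 = V0.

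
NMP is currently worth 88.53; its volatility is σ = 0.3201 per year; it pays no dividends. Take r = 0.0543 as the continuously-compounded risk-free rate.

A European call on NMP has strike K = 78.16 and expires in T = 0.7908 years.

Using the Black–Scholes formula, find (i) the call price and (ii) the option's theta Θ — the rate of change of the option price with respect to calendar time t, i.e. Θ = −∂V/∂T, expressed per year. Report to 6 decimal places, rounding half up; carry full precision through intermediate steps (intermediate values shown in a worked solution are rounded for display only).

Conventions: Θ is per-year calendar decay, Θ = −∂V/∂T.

price = 17.616272
Θ = -7.599982

σ√T = 0.3201·√0.7908 = 0.284655
d₁ = (ln(S/K) + (r+σ²/2)T) / (σ√T) = (ln(88.53/78.16) + (0.0543+0.3201²/2)·0.7908) / 0.284655 = (0.124583 + 0.083455) / 0.284655 = 0.730843
d₂ = d₁ − σ√T = 0.730843 − 0.284655 = 0.446188
e^{−rT} = 0.957968
N(d₁) = 0.767562,  N(d₂) = 0.672269
Call price V = S·N(d₁) − K·e^{−rT}·N(d₂) = 67.952303 − 50.336031 = 17.616272
φ(d₁) = (1/√(2π))·e^{−d₁²/2} = 0.305439
Θ = −S·φ(d₁)·σ/(2√T) − r·K·e^{−rT}·N(d₂) = −4.866735 − 2.733246 = -7.599982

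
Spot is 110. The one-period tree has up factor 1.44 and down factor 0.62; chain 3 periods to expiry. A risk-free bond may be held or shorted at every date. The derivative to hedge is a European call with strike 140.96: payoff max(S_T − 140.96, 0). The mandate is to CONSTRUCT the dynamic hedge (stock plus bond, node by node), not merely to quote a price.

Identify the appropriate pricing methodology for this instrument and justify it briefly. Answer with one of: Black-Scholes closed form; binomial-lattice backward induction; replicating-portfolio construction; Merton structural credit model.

framework: replicating-portfolio construction

Key observation: a price alone would not answer the question — the per-node share/bond construction on the spot-110, 1.44/0.62 tree is required, and only the replicating-portfolio method yields it.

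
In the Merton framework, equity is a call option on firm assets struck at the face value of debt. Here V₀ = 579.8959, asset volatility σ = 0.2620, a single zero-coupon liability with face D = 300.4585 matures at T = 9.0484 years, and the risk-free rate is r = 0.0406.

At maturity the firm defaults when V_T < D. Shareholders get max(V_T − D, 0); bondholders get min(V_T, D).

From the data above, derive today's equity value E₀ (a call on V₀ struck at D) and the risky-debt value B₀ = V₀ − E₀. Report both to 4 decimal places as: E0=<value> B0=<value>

E0=383.6140 B0=196.2819

Work the structural quantities from V₀ = 579.8959 against face 300.4585:
d₁ = [ln(V₀/D) + (r + σ²/2)T] / (σ√T)
   = [ln(579.8959/300.4585) + (0.0406 + 0.5·0.2620²)·9.0484] / (0.2620·√9.0484)
   = [0.657539 + 0.677924] / 0.788111 = 1.694512
d₂ = d₁ − σ√T = 1.694512 − 0.788111 = 0.906402
N(d₁) = 0.954916,  N(d₂) = 0.817638,  e^(−rT) = 0.692557
E₀ = V₀·N(d₁) − D·e^(−rT)·N(d₂)
   = 579.8959·0.954916 − 300.4585·0.692557·0.817638 = 383.613952
B₀ = V₀ − E₀ = 579.8959 − 383.613952 = 196.281948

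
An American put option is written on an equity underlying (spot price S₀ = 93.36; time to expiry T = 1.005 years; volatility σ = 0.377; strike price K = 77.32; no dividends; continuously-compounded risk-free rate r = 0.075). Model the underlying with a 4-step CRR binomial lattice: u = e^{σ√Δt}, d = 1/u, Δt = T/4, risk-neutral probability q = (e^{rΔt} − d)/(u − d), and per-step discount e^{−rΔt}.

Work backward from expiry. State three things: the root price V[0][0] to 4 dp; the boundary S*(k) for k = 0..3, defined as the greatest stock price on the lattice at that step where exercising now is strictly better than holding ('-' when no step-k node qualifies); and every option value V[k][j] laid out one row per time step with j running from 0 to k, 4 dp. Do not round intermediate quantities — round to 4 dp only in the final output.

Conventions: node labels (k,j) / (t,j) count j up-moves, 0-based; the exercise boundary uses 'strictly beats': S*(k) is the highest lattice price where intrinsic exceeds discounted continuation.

Δt=0.25125, u=1.20801, d=0.82781, q=0.50293, disc=e^(-rΔt)=0.98133
k=4 terminal: V=max(K-S,0) → 33.4785 13.3431 0.0000 0.0000 0.0000
k=3: j=0 S=52.9607 intr=24.3593 cont=22.9159 V=24.3593[EX]; j=1 S=77.2844 intr=0.0356 cont=6.5086 V=6.5086[hold]; j=2 S=112.7794 intr=0.0000 cont=0.0000 V=0.0000[hold]; j=3 S=164.5764 intr=0.0000 cont=0.0000 V=0.0000[hold]  S*(3)=52.9607
k=2: j=0 S=63.9769 intr=13.3431 cont=15.0945 V=15.0945[hold]; j=1 S=93.3600 intr=0.0000 cont=3.1749 V=3.1749[hold]; j=2 S=136.2381 intr=0.0000 cont=0.0000 V=0.0000[hold]  S*(2)=-
k=1: j=0 S=77.2844 intr=0.0356 cont=8.9299 V=8.9299[hold]; j=1 S=112.7794 intr=0.0000 cont=1.5487 V=1.5487[hold]  S*(1)=-
k=0: j=0 S=93.3600 intr=0.0000 cont=5.1202 V=5.1202[hold]  S*(0)=-

price = 5.1202
boundary = - - - 52.9607
tree:
5.1202
8.9299 1.5487
15.0945 3.1749 0.0000
24.3593 6.5086 0.0000 0.0000
33.4785 13.3431 0.0000 0.0000 0.0000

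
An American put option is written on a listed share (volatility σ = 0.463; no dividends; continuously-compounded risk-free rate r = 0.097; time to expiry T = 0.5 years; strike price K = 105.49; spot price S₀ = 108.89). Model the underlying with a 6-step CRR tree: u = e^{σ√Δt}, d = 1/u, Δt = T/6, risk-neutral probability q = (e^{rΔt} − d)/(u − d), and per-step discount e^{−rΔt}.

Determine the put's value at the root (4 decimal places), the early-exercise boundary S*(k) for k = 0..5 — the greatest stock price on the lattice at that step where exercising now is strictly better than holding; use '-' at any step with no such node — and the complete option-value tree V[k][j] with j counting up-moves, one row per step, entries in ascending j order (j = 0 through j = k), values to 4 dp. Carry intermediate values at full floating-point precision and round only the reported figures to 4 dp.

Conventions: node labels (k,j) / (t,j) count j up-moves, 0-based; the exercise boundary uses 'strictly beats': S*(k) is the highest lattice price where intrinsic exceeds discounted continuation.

price = 10.1190
boundary = - - - 72.9204 83.3480 72.9204
tree:
10.1190
15.5531 4.7826
23.0399 8.2272 1.3733
32.5696 13.7678 2.7519 0.0000
41.6926 22.1420 5.5143 0.0000 0.0000
49.6743 32.5696 11.0498 0.0000 0.0000 0.0000
56.6574 41.6926 22.1420 0.0000 0.0000 0.0000 0.0000

params: Δt=0.08333 u=1.14300 d=0.87489 q=0.49691 e^(-rΔt)=0.99195
t_6 payoffs: 56.6574 41.6926 22.1420 0.0000 0.0000 0.0000 0.0000
t_5: node(5,0) S=55.8157 payoff=49.6743 vs cont=48.8250 → 49.6743 [stop]  node(5,1) S=72.9204 payoff=32.5696 vs cont=31.7203 → 32.5696 [stop]  node(5,2) S=95.2668 payoff=10.2232 vs cont=11.0498 → 11.0498 [wait]  node(5,3) S=124.4613 payoff=0.0000 vs cont=0.0000 → 0.0000 [wait]  node(5,4) S=162.6024 payoff=0.0000 vs cont=0.0000 → 0.0000 [wait]  node(5,5) S=212.4318 payoff=0.0000 vs cont=0.0000 → 0.0000 [wait]  ⇒ S*(5)=72.9204
t_4: node(4,0) S=63.7974 payoff=41.6926 vs cont=40.8434 → 41.6926 [stop]  node(4,1) S=83.3480 payoff=22.1420 vs cont=21.7001 → 22.1420 [stop]  node(4,2) S=108.8900 payoff=0.0000 vs cont=5.5143 → 5.5143 [wait]  node(4,3) S=142.2593 payoff=0.0000 vs cont=0.0000 → 0.0000 [wait]  node(4,4) S=185.8546 payoff=0.0000 vs cont=0.0000 → 0.0000 [wait]  ⇒ S*(4)=83.3480
t_3: node(3,0) S=72.9204 payoff=32.5696 vs cont=31.7203 → 32.5696 [stop]  node(3,1) S=95.2668 payoff=10.2232 vs cont=13.7678 → 13.7678 [wait]  node(3,2) S=124.4613 payoff=0.0000 vs cont=2.7519 → 2.7519 [wait]  node(3,3) S=162.6024 payoff=0.0000 vs cont=0.0000 → 0.0000 [wait]  ⇒ S*(3)=72.9204
t_2: node(2,0) S=83.3480 payoff=22.1420 vs cont=23.0399 → 23.0399 [wait]  node(2,1) S=108.8900 payoff=0.0000 vs cont=8.2272 → 8.2272 [wait]  node(2,2) S=142.2593 payoff=0.0000 vs cont=1.3733 → 1.3733 [wait]  ⇒ S*(2)=-
t_1: node(1,0) S=95.2668 payoff=10.2232 vs cont=15.5531 → 15.5531 [wait]  node(1,1) S=124.4613 payoff=0.0000 vs cont=4.7826 → 4.7826 [wait]  ⇒ S*(1)=-
t_0: node(0,0) S=108.8900 payoff=0.0000 vs cont=10.1190 → 10.1190 [wait]  ⇒ S*(0)=-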